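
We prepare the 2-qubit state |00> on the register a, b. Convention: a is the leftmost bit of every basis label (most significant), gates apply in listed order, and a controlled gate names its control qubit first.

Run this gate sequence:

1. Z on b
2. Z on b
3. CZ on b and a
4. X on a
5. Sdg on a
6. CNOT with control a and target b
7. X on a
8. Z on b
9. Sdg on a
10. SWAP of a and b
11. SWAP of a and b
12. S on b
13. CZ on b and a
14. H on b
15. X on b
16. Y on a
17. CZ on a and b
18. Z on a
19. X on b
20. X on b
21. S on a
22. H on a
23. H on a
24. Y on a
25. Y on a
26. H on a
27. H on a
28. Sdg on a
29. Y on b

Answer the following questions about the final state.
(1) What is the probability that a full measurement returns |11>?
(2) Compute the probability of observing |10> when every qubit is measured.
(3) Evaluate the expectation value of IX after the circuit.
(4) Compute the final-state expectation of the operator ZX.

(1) A full measurement returns |11> with probability 1/2.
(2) Outcome |10> occurs with probability 1/2.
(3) The observable IX averages to -1.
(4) In the final state, ZX has expectation 1.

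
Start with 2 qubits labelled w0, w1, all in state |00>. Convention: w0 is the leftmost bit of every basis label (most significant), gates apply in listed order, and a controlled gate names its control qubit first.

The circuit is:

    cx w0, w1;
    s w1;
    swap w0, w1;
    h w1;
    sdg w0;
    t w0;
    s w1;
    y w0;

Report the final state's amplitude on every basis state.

After the circuit, the state carries amplitude 0 on |00>, 0 on |01>, sqrt(2)*I/2 on |10>, -sqrt(2)/2 on |11>.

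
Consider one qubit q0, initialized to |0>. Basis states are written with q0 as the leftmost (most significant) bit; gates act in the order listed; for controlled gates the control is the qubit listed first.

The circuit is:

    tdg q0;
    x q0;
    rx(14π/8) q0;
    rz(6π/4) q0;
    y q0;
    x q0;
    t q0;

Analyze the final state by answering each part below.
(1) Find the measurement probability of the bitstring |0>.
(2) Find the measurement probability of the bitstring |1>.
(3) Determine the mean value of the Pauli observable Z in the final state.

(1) A full measurement returns |0> with probability 1/2 - sqrt(2)/4.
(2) The probability of measuring |1> is sqrt(2)/4 + 1/2.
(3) The expectation value of Z is -sqrt(2)/2.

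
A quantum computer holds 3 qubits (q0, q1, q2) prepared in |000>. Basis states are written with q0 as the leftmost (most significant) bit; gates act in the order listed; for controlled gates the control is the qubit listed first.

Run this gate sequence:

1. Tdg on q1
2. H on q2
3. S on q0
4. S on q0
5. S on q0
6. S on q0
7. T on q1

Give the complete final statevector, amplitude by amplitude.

After the circuit, the state carries amplitude sqrt(2)/2 on |000>, sqrt(2)/2 on |001>, and 0 on every other basis state.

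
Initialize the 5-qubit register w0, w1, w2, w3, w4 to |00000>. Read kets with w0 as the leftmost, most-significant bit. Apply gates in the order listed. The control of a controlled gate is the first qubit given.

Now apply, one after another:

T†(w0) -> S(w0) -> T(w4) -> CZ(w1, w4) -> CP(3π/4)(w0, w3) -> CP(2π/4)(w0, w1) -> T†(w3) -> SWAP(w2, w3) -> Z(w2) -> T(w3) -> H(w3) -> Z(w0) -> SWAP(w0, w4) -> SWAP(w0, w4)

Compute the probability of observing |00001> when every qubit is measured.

The probability of measuring |00001> is 0. Key observation: steps 13-14 multiply out to the identity, so the circuit reduces to the remaining gates.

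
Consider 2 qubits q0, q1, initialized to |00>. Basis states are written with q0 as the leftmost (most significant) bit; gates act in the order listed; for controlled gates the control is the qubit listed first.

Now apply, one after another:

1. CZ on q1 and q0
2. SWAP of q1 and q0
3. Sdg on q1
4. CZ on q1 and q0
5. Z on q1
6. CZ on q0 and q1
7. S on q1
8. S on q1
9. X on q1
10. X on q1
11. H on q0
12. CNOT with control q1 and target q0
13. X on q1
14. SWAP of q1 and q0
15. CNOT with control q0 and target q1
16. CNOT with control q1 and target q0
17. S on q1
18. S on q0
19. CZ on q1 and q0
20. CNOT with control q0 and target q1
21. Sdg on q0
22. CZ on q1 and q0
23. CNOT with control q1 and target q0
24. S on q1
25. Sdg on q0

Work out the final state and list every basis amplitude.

After the circuit, the state carries amplitude 0 on |00>, -sqrt(2)*I/2 on |01>, 0 on |10>, sqrt(2)*I/2 on |11>.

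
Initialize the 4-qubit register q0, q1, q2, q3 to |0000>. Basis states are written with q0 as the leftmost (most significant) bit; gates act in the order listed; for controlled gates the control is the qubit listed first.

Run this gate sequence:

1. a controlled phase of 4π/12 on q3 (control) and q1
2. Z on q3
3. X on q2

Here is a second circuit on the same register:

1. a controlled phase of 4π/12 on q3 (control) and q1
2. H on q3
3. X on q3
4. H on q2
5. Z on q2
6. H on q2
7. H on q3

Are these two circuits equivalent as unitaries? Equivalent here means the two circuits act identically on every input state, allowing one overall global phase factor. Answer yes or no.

Yes — the two circuits implement the same unitary up to a global phase.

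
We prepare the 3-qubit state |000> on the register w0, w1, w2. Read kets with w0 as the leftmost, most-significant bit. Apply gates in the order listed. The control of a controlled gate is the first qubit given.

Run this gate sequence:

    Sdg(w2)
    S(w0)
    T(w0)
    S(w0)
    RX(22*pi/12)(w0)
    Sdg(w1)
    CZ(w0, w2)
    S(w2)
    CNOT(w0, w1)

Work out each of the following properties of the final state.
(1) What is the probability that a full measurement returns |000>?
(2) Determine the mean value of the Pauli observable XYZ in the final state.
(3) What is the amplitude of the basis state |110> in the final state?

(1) Outcome |000> occurs with probability sqrt(3)/4 + 1/2.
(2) The observable XYZ averages to 1/2.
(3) |110> carries amplitude I*(-sqrt(6) + sqrt(2))/4 in the final state.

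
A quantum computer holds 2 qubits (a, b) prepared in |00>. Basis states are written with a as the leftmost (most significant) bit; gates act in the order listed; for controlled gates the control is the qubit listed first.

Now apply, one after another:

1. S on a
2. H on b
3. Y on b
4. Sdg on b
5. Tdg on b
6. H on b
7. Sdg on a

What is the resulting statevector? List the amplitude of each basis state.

The resulting statevector has amplitude -I/2 - exp(3*I*pi/4)/2 on |00>, -I/2 + exp(3*I*pi/4)/2 on |01>, 0 on |10>, 0 on |11>.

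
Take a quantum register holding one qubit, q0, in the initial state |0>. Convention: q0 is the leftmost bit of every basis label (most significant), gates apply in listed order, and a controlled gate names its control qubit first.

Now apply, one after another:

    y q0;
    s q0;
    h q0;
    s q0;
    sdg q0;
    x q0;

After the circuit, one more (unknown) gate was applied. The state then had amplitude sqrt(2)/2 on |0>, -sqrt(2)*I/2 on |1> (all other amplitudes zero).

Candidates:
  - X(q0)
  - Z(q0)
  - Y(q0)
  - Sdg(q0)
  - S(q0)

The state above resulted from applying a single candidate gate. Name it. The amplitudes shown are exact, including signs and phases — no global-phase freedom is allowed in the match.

The unique candidate consistent with the amplitudes is S(q0). Key observation: gates 4-5 undo each other exactly, leaving only the rest of the circuit to track.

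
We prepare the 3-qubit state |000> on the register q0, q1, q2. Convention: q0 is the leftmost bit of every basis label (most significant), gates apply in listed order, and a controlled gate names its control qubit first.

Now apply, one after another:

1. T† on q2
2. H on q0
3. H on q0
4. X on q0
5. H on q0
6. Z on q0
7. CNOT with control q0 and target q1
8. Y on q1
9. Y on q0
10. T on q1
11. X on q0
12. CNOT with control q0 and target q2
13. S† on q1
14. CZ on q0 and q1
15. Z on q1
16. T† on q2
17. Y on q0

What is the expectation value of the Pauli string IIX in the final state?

In the final state, IIX has expectation 0. Key observation: steps 3-6 multiply out to the identity, so the circuit reduces to the remaining gates.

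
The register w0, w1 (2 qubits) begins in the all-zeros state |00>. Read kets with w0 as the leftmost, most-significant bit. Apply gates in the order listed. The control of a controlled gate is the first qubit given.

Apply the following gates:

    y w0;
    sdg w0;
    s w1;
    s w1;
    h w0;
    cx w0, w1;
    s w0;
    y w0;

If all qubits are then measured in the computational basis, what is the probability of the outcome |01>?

The probability of measuring |01> is 1/2.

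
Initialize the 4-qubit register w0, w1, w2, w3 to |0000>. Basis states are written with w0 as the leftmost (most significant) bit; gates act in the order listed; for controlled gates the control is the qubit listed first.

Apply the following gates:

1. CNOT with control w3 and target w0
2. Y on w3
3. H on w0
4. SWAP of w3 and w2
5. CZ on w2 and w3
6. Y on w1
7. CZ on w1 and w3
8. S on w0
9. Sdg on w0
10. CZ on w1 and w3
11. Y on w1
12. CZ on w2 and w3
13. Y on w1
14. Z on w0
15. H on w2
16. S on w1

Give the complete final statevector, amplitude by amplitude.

The resulting statevector has amplitude -I/2 on |0100>, I/2 on |0110>, I/2 on |1100>, -I/2 on |1110>, and 0 on every other basis state. Key observation: gates 5-12 undo each other exactly, leaving only the rest of the circuit to track.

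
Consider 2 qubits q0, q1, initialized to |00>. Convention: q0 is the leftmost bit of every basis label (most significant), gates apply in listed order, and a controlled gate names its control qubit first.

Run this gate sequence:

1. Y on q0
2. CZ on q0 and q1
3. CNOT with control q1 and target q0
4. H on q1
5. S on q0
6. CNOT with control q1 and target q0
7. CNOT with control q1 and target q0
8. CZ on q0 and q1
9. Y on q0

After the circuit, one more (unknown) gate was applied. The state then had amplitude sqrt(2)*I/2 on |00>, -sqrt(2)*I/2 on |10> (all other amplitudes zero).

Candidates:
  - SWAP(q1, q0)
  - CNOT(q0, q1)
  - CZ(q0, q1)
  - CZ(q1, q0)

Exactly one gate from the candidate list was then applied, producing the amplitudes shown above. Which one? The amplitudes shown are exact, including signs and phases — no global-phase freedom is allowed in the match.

The unique candidate consistent with the amplitudes is SWAP(q1, q0).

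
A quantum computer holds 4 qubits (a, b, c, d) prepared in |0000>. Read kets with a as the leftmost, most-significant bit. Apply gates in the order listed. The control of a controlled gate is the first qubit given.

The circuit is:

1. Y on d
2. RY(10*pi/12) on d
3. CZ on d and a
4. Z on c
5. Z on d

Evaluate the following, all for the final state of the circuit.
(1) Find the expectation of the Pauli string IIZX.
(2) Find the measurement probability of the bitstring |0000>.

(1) The expectation value of IIZX is 1/2.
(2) The probability of measuring |0000> is sqrt(3)/4 + 1/2.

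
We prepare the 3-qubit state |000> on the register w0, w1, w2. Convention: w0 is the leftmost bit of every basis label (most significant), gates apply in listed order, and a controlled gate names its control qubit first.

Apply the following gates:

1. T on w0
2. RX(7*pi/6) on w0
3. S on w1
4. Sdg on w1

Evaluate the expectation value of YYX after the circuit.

In the final state, YYX has expectation 0. Key observation: steps 3-4 multiply out to the identity, so the circuit reduces to the remaining gates.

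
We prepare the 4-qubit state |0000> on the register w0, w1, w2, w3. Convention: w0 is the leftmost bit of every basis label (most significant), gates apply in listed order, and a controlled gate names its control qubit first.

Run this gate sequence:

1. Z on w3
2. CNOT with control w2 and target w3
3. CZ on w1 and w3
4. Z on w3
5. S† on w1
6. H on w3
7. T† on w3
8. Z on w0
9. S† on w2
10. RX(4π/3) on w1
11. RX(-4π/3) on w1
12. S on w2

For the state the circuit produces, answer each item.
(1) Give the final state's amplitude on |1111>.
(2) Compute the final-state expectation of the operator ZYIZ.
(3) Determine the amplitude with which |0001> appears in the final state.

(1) The amplitude on |1111> is 0. Key observation: the block from step 9 through step 12 cancels to the identity and can be dropped.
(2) In the final state, ZYIZ has expectation 0.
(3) |0001> carries amplitude -sqrt(2)*exp(3*I*pi/4)/2 in the final state.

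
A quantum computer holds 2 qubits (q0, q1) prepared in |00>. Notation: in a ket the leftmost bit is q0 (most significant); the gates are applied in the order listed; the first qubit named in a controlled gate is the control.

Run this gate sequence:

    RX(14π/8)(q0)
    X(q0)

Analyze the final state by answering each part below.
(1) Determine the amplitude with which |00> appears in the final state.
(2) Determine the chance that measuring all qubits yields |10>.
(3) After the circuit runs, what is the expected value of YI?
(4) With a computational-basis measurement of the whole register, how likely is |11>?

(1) The amplitude on |00> is -I*sqrt(2 - sqrt(2))/2.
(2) The probability of measuring |10> is sqrt(2)/4 + 1/2.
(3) The observable YI averages to -sqrt(2)/2.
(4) A full measurement returns |11> with probability 0.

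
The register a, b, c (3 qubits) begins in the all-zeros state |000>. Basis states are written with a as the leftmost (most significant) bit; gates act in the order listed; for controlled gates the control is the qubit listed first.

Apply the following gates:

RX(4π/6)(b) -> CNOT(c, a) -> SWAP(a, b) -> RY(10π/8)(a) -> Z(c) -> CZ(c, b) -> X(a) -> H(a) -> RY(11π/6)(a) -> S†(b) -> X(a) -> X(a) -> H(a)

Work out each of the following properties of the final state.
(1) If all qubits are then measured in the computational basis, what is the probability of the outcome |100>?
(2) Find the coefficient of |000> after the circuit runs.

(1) The probability of measuring |100> is sqrt(2)/16 + sqrt(6)/16 + 1/2. Key observation: gates 11-12 undo each other exactly, leaving only the rest of the circuit to track.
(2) The final state's coefficient on |000> equals -sqrt(6*sqrt(2) + 12)/16 - sqrt(2*sqrt(2) + 4)/16 - sqrt(12 - 6*sqrt(2))/16 + sqrt(4 - 2*sqrt(2))/16 - I*sqrt(6*sqrt(2) + 12)/16 - 3*I*sqrt(4 - 2*sqrt(2))/16 - I*sqrt(12 - 6*sqrt(2))/16 + 3*I*sqrt(2*sqrt(2) + 4)/16.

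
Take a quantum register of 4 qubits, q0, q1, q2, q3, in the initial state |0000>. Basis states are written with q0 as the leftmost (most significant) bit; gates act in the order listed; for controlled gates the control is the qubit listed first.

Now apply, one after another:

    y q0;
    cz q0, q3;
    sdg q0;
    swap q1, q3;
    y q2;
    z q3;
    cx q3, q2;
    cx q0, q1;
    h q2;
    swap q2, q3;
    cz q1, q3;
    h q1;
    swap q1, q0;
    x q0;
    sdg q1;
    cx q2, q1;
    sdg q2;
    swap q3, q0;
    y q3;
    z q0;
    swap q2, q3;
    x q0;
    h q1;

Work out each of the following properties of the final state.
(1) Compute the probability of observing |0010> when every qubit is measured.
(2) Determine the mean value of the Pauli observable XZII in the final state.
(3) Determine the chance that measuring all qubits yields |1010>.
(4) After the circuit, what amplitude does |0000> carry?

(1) The probability of measuring |0010> is 1/8.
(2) The expectation value of XZII is 0.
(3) A full measurement returns |1010> with probability 1/8.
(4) |0000> carries amplitude sqrt(2)*I/4 in the final state.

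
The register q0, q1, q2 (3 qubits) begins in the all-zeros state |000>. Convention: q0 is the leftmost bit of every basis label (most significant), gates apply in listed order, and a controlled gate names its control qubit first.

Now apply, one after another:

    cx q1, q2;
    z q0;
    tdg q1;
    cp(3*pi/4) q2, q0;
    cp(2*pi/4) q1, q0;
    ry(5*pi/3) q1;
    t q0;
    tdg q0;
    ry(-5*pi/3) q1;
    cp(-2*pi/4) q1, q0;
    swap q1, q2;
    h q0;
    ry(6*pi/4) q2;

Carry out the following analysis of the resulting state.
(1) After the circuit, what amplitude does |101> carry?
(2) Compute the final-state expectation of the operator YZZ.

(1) The final state's coefficient on |101> equals 1/2. Key observation: gates 5-10 undo each other exactly, leaving only the rest of the circuit to track.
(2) The observable YZZ averages to 0.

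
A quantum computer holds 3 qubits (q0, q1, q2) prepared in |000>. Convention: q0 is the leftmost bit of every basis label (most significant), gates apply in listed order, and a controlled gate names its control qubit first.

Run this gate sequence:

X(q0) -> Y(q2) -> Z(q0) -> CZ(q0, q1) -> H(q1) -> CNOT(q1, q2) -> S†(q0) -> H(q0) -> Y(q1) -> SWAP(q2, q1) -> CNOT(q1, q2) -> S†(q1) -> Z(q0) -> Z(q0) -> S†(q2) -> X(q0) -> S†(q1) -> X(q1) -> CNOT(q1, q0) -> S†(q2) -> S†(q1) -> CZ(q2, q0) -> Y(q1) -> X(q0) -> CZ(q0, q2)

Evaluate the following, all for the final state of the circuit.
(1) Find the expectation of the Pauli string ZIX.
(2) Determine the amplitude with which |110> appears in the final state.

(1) The observable ZIX averages to 0.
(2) |110> carries amplitude 1/2 in the final state.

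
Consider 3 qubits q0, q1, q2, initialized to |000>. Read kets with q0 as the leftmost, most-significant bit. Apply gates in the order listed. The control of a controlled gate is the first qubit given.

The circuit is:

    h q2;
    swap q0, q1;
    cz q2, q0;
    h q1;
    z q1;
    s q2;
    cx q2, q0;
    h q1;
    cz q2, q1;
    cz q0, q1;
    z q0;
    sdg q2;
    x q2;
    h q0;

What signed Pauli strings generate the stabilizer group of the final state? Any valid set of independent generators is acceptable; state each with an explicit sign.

One valid set of independent stabilizer generators is -XIZ, -ZIX, -IZI (any independent generating set of the same group is equally correct).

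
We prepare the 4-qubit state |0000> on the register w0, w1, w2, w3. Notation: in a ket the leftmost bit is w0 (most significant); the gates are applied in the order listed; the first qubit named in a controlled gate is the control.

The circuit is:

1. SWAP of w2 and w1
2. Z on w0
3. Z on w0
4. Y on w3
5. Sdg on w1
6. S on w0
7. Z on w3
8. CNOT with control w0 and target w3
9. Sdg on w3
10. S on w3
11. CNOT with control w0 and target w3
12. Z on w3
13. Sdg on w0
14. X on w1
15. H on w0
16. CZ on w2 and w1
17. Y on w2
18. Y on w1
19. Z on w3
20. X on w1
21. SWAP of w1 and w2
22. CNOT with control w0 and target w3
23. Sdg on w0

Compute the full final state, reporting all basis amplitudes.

The final amplitudes are -sqrt(2)*I/2 on |0111>, -sqrt(2)/2 on |1110>, and 0 on every other basis state. Key observation: steps 6-13 multiply out to the identity, so the circuit reduces to the remaining gates.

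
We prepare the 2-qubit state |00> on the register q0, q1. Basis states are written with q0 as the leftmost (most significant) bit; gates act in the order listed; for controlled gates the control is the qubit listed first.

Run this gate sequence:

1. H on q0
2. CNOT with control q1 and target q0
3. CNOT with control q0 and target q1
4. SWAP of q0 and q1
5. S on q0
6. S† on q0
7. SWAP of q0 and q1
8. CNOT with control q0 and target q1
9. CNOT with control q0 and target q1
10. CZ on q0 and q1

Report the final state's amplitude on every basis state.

The final amplitudes are sqrt(2)/2 on |00>, 0 on |01>, 0 on |10>, -sqrt(2)/2 on |11>. Key observation: steps 3-8 multiply out to the identity, so the circuit reduces to the remaining gates.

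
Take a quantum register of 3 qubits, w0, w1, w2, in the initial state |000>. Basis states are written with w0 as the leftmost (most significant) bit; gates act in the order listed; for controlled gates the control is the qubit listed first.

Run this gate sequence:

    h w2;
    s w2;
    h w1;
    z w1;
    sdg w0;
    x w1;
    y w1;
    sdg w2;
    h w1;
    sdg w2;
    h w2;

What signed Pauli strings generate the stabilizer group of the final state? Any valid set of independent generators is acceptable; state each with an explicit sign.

One valid set of independent stabilizer generators is +IIY, +ZII, +IZI (any independent generating set of the same group is equally correct).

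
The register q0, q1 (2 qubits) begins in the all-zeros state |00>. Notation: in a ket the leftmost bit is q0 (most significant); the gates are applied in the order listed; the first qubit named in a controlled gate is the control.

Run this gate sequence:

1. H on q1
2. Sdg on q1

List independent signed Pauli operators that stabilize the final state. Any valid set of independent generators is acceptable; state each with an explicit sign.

The stabilizer group can be generated by -IY, +ZI, among other valid generating sets.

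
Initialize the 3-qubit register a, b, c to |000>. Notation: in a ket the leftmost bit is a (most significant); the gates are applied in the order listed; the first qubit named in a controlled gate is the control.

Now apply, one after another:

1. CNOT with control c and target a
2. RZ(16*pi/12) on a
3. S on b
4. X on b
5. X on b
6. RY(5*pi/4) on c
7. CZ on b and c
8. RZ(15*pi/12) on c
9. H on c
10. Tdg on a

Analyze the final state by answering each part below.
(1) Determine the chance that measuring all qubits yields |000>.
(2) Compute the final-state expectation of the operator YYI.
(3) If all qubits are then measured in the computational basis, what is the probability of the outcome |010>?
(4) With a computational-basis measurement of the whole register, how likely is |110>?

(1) A full measurement returns |000> with probability 3/4.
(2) The expectation value of YYI is 0.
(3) Outcome |010> occurs with probability 0.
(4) A full measurement returns |110> with probability 0.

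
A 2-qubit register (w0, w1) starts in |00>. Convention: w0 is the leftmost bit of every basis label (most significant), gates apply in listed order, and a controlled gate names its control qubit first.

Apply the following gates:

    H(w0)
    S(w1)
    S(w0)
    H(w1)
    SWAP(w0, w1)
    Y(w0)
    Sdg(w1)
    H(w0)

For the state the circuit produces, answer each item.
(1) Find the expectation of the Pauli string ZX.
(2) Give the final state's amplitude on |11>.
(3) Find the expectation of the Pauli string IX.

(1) In the final state, ZX has expectation -1.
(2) |11> carries amplitude -sqrt(2)*I/2 in the final state.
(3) The expectation value of IX is 1.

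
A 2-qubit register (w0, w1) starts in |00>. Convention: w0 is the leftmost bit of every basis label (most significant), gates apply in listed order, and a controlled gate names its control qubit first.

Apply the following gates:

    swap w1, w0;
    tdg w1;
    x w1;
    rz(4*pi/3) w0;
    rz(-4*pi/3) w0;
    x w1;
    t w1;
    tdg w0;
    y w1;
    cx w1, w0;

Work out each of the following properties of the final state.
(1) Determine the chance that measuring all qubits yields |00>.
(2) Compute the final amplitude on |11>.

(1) A full measurement returns |00> with probability 0. Key observation: steps 2-7 multiply out to the identity, so the circuit reduces to the remaining gates.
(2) The amplitude on |11> is I.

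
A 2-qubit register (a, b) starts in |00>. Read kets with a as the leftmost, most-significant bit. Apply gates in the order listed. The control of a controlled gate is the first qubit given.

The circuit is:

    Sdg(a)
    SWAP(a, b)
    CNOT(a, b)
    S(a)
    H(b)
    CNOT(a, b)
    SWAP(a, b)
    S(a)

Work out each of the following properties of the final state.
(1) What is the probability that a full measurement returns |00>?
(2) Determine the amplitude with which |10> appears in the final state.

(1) A full measurement returns |00> with probability 1/2.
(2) The final state's coefficient on |10> equals sqrt(2)*I/2.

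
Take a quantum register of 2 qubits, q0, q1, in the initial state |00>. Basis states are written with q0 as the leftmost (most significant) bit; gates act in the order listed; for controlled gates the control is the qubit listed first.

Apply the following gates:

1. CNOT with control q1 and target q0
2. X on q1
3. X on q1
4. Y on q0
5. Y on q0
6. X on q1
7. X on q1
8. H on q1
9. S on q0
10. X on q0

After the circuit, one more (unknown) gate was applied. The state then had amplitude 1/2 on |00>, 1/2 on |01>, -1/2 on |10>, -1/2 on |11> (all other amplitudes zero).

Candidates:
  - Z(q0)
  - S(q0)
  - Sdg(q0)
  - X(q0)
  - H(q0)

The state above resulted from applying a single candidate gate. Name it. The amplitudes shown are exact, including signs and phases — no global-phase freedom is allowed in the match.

The applied gate was H(q0). Key observation: steps 2-7 multiply out to the identity, so the circuit reduces to the remaining gates.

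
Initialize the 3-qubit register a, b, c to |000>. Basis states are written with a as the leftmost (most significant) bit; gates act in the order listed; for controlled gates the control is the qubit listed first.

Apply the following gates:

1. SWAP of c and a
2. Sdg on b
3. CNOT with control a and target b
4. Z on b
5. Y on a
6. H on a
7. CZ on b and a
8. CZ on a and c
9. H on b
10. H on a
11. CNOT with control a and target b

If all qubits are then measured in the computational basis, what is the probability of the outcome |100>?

The probability of measuring |100> is 1/2.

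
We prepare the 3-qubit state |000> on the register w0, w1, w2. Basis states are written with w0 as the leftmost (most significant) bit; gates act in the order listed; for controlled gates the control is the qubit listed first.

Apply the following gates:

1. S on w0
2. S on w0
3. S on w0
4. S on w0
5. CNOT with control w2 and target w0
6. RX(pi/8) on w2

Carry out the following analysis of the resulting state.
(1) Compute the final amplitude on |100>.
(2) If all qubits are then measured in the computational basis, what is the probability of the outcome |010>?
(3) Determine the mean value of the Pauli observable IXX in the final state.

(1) The final state's coefficient on |100> equals 0. Key observation: gates 1-4 undo each other exactly, leaving only the rest of the circuit to track.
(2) Outcome |010> occurs with probability 0.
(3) In the final state, IXX has expectation 0.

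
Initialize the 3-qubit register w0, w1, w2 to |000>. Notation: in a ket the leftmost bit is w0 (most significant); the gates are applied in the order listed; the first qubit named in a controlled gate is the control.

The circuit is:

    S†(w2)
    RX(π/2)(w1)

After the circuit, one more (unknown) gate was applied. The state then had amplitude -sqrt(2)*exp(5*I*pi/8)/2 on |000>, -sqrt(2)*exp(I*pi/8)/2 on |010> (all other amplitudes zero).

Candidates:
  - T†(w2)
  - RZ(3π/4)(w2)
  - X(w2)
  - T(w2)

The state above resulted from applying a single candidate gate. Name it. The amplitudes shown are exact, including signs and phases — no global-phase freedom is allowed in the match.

The unique candidate consistent with the amplitudes is RZ(3π/4)(w2).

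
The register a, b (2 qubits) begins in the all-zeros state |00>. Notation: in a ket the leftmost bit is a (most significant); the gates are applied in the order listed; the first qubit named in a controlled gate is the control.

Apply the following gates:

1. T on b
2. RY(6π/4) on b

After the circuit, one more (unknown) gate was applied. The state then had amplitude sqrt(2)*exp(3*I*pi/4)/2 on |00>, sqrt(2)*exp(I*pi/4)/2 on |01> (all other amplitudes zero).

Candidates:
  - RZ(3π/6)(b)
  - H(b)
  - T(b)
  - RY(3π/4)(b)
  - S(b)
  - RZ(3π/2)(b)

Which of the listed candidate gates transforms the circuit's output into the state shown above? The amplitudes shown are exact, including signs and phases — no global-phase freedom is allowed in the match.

It was RZ(3π/6)(b) that produced the state shown.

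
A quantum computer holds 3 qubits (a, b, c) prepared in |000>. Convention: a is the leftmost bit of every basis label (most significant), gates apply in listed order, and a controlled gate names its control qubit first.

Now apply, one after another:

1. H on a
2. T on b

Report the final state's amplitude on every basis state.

After the circuit, the state carries amplitude sqrt(2)/2 on |000>, sqrt(2)/2 on |100>, and 0 on every other basis state.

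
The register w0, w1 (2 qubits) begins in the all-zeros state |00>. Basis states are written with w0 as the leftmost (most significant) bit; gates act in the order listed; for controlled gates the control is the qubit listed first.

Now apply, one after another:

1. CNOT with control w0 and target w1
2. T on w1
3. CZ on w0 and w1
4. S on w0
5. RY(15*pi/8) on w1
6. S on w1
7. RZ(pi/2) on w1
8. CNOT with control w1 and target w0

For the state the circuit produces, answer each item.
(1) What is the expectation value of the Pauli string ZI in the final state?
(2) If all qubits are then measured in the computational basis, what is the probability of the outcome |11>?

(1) The observable ZI averages to sqrt(sqrt(2) + 2)/2.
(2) A full measurement returns |11> with probability sin(pi/16)**2.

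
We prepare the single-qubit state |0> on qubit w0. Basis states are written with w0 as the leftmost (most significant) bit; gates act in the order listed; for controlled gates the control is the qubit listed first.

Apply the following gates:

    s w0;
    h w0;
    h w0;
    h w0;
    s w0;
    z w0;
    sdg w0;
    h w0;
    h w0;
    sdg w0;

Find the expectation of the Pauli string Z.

In the final state, Z has expectation 0.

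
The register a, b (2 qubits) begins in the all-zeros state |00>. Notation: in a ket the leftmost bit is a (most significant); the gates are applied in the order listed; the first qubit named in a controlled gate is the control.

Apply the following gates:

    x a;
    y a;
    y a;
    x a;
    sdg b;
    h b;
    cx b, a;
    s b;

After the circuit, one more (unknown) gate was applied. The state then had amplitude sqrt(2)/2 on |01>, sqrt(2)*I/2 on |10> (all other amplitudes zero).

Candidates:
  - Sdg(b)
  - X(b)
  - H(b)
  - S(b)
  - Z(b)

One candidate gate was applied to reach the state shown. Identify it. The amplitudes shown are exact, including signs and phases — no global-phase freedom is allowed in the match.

It was X(b) that produced the state shown. Key observation: steps 1-4 multiply out to the identity, so the circuit reduces to the remaining gates.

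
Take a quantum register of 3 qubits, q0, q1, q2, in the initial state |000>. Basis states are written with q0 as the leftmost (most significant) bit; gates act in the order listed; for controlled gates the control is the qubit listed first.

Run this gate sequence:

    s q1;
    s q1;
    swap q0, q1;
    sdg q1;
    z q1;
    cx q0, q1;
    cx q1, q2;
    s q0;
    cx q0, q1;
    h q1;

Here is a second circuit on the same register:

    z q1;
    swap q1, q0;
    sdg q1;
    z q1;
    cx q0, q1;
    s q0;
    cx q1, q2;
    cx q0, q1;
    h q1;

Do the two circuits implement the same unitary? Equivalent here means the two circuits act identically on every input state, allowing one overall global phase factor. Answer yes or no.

Yes: on every input state the two circuits agree up to one overall phase factor.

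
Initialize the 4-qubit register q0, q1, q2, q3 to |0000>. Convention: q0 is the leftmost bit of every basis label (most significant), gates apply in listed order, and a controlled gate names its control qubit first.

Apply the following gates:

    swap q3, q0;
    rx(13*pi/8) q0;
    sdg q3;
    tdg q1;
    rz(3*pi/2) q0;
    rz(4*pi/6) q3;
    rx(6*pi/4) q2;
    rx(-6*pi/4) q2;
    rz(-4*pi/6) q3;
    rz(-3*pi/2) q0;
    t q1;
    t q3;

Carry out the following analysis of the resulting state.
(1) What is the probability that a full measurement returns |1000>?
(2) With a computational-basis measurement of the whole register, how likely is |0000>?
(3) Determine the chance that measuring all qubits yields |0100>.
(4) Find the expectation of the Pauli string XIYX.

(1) A full measurement returns |1000> with probability sin(3*pi/16)**2.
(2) Outcome |0000> occurs with probability cos(3*pi/16)**2.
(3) The probability of measuring |0100> is 0.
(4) The observable XIYX averages to 0.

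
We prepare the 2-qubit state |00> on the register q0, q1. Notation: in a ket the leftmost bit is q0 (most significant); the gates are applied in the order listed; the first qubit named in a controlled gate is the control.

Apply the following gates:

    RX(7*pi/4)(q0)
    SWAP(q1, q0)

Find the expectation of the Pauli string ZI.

The expectation value of ZI is 1.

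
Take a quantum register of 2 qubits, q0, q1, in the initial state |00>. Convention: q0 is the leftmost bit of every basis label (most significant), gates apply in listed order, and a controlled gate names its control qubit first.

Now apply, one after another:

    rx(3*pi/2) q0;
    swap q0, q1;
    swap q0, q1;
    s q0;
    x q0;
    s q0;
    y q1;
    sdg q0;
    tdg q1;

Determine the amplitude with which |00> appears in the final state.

The final state's coefficient on |00> equals 0. Key observation: gates 2-3 undo each other exactly, leaving only the rest of the circuit to track.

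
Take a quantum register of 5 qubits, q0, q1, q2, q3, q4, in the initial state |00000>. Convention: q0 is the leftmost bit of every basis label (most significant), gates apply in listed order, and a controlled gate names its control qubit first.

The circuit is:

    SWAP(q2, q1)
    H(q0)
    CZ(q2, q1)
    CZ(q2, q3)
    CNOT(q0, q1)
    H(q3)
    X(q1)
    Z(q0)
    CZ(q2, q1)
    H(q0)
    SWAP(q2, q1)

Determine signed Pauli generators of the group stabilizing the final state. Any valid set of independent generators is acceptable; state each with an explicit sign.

The stabilizer group can be generated by -XIZII, -ZIXII, +IIIXI, +IZIII, +IIIIZ, among other valid generating sets.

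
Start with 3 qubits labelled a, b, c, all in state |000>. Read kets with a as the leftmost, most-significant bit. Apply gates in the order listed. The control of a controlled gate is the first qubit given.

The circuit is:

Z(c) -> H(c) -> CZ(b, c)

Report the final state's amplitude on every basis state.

The resulting statevector has amplitude sqrt(2)/2 on |000>, sqrt(2)/2 on |001>, and 0 on every other basis state.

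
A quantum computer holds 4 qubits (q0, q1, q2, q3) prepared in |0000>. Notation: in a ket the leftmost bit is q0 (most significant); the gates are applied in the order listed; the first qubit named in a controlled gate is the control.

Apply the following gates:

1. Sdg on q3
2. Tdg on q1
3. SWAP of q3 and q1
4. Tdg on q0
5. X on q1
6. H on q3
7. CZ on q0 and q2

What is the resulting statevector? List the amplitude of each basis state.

After the circuit, the state carries amplitude sqrt(2)/2 on |0100>, sqrt(2)/2 on |0101>, and 0 on every other basis state.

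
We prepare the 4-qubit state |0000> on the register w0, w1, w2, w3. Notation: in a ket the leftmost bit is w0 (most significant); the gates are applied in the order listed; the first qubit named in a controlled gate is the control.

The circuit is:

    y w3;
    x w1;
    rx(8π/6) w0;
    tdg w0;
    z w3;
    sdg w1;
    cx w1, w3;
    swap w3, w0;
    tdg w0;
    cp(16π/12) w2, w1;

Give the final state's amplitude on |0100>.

The final state's coefficient on |0100> equals 1/2.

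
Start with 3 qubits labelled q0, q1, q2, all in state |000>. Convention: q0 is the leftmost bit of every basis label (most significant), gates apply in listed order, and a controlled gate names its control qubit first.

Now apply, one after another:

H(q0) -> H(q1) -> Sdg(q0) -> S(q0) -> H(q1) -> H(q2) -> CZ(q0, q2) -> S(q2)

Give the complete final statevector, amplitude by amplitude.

The resulting statevector has amplitude 1/2 on |000>, I/2 on |001>, 0 on |010>, 0 on |011>, 1/2 on |100>, -I/2 on |101>, 0 on |110>, 0 on |111>.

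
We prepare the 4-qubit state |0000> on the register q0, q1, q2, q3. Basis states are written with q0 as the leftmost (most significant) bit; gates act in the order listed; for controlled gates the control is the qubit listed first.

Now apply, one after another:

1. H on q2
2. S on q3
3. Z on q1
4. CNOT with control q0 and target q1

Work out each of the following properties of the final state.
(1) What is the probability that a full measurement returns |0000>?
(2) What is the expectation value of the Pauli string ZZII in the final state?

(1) The probability of measuring |0000> is 1/2.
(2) In the final state, ZZII has expectation 1.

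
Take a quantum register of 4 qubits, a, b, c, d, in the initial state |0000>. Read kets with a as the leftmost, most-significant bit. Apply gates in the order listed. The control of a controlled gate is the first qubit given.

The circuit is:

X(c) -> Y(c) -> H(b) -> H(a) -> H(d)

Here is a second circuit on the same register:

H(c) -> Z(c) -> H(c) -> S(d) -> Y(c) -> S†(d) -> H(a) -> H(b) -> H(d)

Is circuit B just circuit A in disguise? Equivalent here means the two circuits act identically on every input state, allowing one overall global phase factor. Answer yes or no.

Yes: on every input state the two circuits agree up to one overall phase factor.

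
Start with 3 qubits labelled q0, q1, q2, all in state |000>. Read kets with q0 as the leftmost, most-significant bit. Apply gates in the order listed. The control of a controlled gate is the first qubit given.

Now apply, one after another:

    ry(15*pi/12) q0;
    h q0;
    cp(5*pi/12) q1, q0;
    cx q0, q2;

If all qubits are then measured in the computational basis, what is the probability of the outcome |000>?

Outcome |000> occurs with probability 1/2 - sqrt(2)/4.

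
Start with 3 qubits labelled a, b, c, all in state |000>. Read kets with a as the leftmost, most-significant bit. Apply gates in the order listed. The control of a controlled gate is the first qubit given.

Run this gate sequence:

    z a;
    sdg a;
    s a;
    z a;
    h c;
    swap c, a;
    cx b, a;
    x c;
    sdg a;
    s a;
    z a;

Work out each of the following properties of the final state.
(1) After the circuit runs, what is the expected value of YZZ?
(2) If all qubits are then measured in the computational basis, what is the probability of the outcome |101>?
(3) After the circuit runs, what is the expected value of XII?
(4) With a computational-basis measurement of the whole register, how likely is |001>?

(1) In the final state, YZZ has expectation 0.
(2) Outcome |101> occurs with probability 1/2.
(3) The observable XII averages to -1.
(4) A full measurement returns |001> with probability 1/2.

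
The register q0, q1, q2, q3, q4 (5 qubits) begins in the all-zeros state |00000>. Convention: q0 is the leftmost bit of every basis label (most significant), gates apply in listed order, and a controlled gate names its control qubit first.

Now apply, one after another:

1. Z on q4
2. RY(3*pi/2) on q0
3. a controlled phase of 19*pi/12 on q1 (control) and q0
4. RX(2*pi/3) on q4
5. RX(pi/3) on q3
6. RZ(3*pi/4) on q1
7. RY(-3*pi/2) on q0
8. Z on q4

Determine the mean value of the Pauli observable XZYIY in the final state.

The observable XZYIY averages to 0.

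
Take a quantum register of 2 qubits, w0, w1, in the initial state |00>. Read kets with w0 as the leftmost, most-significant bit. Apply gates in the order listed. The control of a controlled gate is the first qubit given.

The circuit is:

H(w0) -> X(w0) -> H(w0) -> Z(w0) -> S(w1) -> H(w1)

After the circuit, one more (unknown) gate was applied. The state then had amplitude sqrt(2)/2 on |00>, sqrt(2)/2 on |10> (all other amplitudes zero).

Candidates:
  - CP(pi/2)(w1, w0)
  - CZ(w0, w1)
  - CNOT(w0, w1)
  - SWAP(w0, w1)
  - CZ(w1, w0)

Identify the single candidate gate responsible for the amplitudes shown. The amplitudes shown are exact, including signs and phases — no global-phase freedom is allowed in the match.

The applied gate was SWAP(w0, w1). Key observation: the block from step 1 through step 4 cancels to the identity and can be dropped.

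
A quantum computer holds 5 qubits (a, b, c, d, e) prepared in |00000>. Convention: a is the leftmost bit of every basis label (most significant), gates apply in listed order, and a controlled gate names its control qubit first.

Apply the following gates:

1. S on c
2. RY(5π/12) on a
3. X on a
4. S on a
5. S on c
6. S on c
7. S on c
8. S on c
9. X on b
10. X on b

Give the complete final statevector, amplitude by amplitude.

The resulting statevector has amplitude -sqrt(2 - sqrt(2))/4 + sqrt(3*sqrt(2) + 6)/4 on |00000>, I*sqrt(6 - 3*sqrt(2))/4 + I*sqrt(sqrt(2) + 2)/4 on |10000>, and 0 on every other basis state. Key observation: the block from step 5 through step 8 cancels to the identity and can be dropped.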